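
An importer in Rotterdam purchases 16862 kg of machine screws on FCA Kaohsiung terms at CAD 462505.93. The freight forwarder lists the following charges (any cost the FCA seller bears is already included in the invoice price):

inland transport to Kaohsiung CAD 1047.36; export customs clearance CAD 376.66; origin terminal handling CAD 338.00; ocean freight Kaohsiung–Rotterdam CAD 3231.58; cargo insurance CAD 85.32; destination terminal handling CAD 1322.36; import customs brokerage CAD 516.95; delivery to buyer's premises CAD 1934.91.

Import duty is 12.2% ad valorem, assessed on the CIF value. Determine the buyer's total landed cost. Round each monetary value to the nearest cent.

FCA: the seller delivers export-cleared goods to the carrier; the buyer bears costs from that point.
Already in the invoice (seller's account under FCA): inland to port, export clearance — exclude.
CIF value = FCA price + origin terminal + freight + insurance = 462505.93 + 338.00 + 3231.58 + 85.32 = 466160.83
Import duty = 466160.83 × 12.2% = 56871.62
Buyer bears: origin terminal 338.00 + freight 3231.58 + insurance 85.32 + destination terminal 1322.36 + brokerage 516.95 + delivery 1934.91 + duty 56871.62 = 64300.74
Landed cost = invoice 462505.93 + 64300.74 = 526806.67

Total landed cost: CAD 526806.67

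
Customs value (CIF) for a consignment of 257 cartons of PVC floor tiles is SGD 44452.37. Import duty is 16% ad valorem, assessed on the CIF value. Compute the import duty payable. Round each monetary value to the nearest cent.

Import duty = 44452.37 × 16% = 7112.38

Import duty: SGD 7112.38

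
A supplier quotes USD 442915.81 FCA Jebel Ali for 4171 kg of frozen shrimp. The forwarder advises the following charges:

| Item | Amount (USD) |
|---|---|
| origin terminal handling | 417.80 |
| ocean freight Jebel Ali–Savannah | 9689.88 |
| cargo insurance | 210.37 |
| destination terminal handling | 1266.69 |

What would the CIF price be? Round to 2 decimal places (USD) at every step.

CIF price: USD 453233.86

Not relevant to the conversion: destination terminal — on the buyer under both terms; not part of either seller's price.
From FCA to CIF, the seller additionally bears: origin terminal, freight, insurance.
CIF price = 442915.81 + 417.80 + 9689.88 + 210.37 = 453233.86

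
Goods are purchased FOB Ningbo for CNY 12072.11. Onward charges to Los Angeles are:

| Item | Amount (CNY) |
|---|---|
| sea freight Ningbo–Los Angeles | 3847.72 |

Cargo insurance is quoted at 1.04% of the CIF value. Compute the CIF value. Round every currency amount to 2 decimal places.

CIF value: CNY 16087.14

Let C be the CIF value. C = FOB price + freight + 1.04% × C
C − 1.04% × C = 12072.11 + 3847.72
0.9896 × C = 15919.83
C = 15919.83 / 0.9896 = 16087.14
Insurance premium = 1.04% × 16087.14 = 167.31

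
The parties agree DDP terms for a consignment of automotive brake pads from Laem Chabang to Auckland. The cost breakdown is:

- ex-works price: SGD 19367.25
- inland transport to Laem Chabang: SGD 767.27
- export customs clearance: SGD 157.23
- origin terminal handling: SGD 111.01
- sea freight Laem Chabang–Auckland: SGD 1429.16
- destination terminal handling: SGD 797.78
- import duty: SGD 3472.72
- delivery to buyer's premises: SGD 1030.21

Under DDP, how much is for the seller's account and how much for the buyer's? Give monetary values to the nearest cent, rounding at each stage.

Seller: SGD 27132.63; buyer: SGD 0.00

DDP: the seller bears all costs including import duty.
Seller's account: goods 19367.25 + inland to port 767.27 + export clearance 157.23 + origin terminal 111.01 + freight 1429.16 + destination terminal 797.78 + duty 3472.72 + delivery 1030.21 = 27132.63
Buyer's account: 0.00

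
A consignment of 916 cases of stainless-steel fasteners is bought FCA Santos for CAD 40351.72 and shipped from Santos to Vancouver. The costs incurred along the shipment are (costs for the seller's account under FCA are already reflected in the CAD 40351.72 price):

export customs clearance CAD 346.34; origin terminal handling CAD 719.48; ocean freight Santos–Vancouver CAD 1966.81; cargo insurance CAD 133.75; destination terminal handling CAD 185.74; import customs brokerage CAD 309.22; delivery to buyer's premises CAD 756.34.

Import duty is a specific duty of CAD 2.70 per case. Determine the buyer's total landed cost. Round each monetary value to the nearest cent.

FCA: the seller delivers export-cleared goods to the carrier; the buyer bears costs from that point.
Already in the invoice (seller's account under FCA): export clearance — exclude.
CIF value = FCA price + origin terminal + freight + insurance = 40351.72 + 719.48 + 1966.81 + 133.75 = 43171.76
Import duty = 916 × 2.70 = 2473.20
Buyer bears: origin terminal 719.48 + freight 1966.81 + insurance 133.75 + destination terminal 185.74 + brokerage 309.22 + delivery 756.34 + duty 2473.20 = 6544.54
Landed cost = invoice 40351.72 + 6544.54 = 46896.26

Total landed cost: CAD 46896.26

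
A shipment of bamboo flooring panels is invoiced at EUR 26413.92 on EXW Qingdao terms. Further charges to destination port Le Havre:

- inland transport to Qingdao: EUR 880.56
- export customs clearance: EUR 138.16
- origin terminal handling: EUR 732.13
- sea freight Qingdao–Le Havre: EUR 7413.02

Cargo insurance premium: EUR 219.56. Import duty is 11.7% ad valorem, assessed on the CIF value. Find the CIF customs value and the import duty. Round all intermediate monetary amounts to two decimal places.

CIF = EXW price + pre-shipment costs + freight + insurance
CIF = 26413.92 + 880.56 + 138.16 + 732.13 + 7413.02 + 219.56 = 35797.35
Import duty = 35797.35 × 11.7% = 4188.29

CIF value: EUR 35797.35; import duty: EUR 4188.29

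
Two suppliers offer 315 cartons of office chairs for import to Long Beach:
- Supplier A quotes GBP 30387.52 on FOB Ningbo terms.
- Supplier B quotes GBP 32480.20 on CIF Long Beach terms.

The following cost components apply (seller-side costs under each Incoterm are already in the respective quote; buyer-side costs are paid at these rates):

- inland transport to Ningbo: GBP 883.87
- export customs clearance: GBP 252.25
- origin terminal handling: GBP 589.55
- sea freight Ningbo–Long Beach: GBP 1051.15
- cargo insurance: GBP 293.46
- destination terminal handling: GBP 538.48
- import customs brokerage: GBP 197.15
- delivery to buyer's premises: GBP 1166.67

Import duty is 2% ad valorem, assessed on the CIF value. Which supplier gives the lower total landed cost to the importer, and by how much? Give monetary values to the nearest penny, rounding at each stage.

Supplier A (FOB):
CIF value = FOB price + freight + insurance = 30387.52 + 1051.15 + 293.46 = 31732.13
Import duty = 31732.13 × 2% = 634.64
Buyer bears (A): 1051.15 + 293.46 + 538.48 + 197.15 + 1166.67 = 3246.91
Landed cost (A) = invoice 30387.52 + 3246.91 + duty 634.64 = 34269.07
Supplier B (CIF):
The CIF price already equals the CIF value: 32480.20
Import duty = 32480.20 × 2% = 649.60
Buyer bears (B): 538.48 + 197.15 + 1166.67 = 1902.30
Landed cost (B) = invoice 32480.20 + 1902.30 + duty 649.60 = 35032.10
Difference = |34269.07 − 35032.10| = 763.03

Supplier A is cheaper by GBP 763.03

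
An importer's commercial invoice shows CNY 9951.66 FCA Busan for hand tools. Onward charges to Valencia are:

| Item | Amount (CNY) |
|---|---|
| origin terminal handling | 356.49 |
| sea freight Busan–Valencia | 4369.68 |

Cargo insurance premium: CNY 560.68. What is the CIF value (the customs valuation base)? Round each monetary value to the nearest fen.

CIF = FCA price + pre-shipment costs + freight + insurance
CIF = 9951.66 + 356.49 + 4369.68 + 560.68 = 15238.51

CIF value: CNY 15238.51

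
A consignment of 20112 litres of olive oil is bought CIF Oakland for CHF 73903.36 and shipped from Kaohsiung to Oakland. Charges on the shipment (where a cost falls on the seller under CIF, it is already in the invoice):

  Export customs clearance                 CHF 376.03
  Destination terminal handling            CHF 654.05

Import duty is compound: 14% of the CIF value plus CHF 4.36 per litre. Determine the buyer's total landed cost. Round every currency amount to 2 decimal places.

Total landed cost: CHF 172592.20

CIF: the seller pays costs through ocean freight and marine insurance to the destination port.
Already in the invoice (seller's account under CIF): export clearance — exclude.
The CIF price already equals the CIF value: 73903.36
Ad valorem component: 73903.36 × 14% = 10346.47
Specific component: 20112 × 4.36 = 87688.32
Import duty = 10346.47 + 87688.32 = 98034.79
Buyer bears: destination terminal 654.05 + duty 98034.79 = 98688.84
Landed cost = invoice 73903.36 + 98688.84 = 172592.20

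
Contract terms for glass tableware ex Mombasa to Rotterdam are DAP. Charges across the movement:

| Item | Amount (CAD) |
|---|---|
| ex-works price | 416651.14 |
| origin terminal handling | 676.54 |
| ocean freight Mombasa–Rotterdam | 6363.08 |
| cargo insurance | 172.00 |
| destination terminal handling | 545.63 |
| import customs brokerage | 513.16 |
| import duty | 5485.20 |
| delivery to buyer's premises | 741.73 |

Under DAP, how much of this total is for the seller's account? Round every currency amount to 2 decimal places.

DAP: the seller bears all costs to the named destination except import duty and clearance.
Seller's account: goods 416651.14 + origin terminal 676.54 + freight 6363.08 + insurance 172.00 + destination terminal 545.63 + delivery 741.73 = 425150.12
Buyer's account: brokerage 513.16 + duty 5485.20 = 5998.36

Seller's account: CAD 425150.12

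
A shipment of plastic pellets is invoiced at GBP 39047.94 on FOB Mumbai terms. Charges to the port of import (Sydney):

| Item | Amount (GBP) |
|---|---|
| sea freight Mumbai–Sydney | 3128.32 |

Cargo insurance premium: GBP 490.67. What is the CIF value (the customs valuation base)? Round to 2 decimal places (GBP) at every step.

CIF = FOB price + freight + insurance
CIF = 39047.94 + 3128.32 + 490.67 = 42666.93

CIF value: GBP 42666.93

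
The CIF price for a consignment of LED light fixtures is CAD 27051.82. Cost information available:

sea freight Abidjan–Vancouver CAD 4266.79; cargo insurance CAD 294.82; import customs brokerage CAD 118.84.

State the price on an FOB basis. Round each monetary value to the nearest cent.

FOB price: CAD 22490.21

Not relevant to the conversion: brokerage — on the buyer under both terms; not part of either seller's price.
From CIF to FOB, the seller no longer bears: freight, insurance.
FOB price = 27051.82 − 4266.79 − 294.82 = 22490.21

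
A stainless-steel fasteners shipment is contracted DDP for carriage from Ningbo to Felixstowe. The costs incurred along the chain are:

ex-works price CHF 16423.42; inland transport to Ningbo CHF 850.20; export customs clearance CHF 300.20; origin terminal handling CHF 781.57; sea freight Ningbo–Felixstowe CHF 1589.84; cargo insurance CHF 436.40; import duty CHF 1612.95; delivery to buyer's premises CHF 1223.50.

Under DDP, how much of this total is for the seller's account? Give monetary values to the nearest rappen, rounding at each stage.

DDP: the seller bears all costs including import duty.
Seller's account: goods 16423.42 + inland to port 850.20 + export clearance 300.20 + origin terminal 781.57 + freight 1589.84 + insurance 436.40 + duty 1612.95 + delivery 1223.50 = 23218.08
Buyer's account: 0.00

Seller's account: CHF 23218.08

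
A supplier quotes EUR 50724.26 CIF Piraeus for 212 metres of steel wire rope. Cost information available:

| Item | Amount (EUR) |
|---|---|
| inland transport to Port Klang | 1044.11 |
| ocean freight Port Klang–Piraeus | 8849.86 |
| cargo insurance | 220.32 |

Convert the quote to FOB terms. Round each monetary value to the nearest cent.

Not relevant to the conversion: inland to port — on the seller under both CIF and FOB; already in the CIF price and stays in the FOB price.
From CIF to FOB, the seller no longer bears: freight, insurance.
FOB price = 50724.26 − 8849.86 − 220.32 = 41654.08

FOB price: EUR 41654.08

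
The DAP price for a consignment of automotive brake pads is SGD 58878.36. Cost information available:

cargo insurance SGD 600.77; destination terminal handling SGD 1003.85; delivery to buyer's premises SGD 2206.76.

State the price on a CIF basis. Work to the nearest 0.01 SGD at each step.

CIF price: SGD 55667.75

Not relevant to the conversion: insurance — on the seller under both DAP and CIF; already in the DAP price and stays in the CIF price.
From DAP to CIF, the seller no longer bears: destination terminal, delivery.
CIF price = 58878.36 − 1003.85 − 2206.76 = 55667.75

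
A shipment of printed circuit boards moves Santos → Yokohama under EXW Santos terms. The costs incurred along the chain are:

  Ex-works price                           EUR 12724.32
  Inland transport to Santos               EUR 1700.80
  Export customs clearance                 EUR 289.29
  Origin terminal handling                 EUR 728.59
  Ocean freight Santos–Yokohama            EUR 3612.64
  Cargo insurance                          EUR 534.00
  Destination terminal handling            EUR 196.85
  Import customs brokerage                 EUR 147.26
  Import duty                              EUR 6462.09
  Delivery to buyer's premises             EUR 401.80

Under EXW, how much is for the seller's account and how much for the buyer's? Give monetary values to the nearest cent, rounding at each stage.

Seller: EUR 12724.32; buyer: EUR 14073.32

EXW: the seller makes goods available at their premises; the buyer bears all onward costs.
Seller's account: goods 12724.32 = 12724.32
Buyer's account: inland to port 1700.80 + export clearance 289.29 + origin terminal 728.59 + freight 3612.64 + insurance 534.00 + destination terminal 196.85 + brokerage 147.26 + duty 6462.09 + delivery 401.80 = 14073.32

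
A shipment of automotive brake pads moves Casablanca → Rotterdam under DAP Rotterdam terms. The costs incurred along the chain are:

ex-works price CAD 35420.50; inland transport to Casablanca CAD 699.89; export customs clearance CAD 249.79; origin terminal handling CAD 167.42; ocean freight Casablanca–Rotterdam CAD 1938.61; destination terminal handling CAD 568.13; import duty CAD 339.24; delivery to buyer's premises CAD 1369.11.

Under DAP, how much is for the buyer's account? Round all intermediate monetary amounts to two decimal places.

DAP: the seller bears all costs to the named destination except import duty and clearance.
Seller's account: goods 35420.50 + inland to port 699.89 + export clearance 249.79 + origin terminal 167.42 + freight 1938.61 + destination terminal 568.13 + delivery 1369.11 = 40413.45
Buyer's account: duty 339.24 = 339.24

Buyer's account: CAD 339.24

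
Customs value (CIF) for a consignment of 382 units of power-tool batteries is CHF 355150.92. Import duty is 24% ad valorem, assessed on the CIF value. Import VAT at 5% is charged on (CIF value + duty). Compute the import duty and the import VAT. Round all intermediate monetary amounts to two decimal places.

Import duty: CHF 85236.22; import VAT: CHF 22019.36

Import duty = 355150.92 × 24% = 85236.22
VAT base = CIF + duty = 355150.92 + 85236.22 = 440387.14
Import VAT = 440387.14 × 5% = 22019.36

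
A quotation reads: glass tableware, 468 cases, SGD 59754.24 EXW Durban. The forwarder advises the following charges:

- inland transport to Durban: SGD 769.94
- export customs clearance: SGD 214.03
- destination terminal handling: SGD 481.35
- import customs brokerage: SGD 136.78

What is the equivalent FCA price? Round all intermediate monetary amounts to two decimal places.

FCA price: SGD 60738.21

Not relevant to the conversion: destination terminal, brokerage — on the buyer under both terms; not part of either seller's price.
From EXW to FCA, the seller additionally bears: inland to port, export clearance.
FCA price = 59754.24 + 769.94 + 214.03 = 60738.21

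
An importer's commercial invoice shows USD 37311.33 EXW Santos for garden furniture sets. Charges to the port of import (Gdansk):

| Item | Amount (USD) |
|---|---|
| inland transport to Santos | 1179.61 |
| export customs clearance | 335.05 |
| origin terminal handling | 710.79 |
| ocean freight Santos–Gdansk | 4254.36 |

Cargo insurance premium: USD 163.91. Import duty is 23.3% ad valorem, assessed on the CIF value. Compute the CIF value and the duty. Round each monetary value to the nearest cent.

CIF value: USD 43955.05; import duty: USD 10241.53

CIF = EXW price + pre-shipment costs + freight + insurance
CIF = 37311.33 + 1179.61 + 335.05 + 710.79 + 4254.36 + 163.91 = 43955.05
Import duty = 43955.05 × 23.3% = 10241.53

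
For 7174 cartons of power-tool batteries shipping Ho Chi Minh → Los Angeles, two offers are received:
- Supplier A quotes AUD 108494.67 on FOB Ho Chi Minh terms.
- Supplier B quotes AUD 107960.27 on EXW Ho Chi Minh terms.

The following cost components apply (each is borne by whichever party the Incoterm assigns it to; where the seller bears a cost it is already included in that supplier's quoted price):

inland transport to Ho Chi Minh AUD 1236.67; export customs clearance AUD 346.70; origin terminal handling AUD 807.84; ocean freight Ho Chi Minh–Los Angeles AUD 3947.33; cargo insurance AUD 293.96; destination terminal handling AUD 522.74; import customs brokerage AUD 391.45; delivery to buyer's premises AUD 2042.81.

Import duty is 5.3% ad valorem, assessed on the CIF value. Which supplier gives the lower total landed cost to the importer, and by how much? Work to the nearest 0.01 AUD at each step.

Supplier A (FOB):
CIF value = FOB price + freight + insurance = 108494.67 + 3947.33 + 293.96 = 112735.96
Import duty = 112735.96 × 5.3% = 5975.01
Buyer bears (A): 3947.33 + 293.96 + 522.74 + 391.45 + 2042.81 = 7198.29
Landed cost (A) = invoice 108494.67 + 7198.29 + duty 5975.01 = 121667.97
Supplier B (EXW):
CIF value = EXW price + inland to port + export clearance + origin terminal + freight + insurance = 107960.27 + 1236.67 + 346.70 + 807.84 + 3947.33 + 293.96 = 114592.77
Import duty = 114592.77 × 5.3% = 6073.42
Buyer bears (B): 1236.67 + 346.70 + 807.84 + 3947.33 + 293.96 + 522.74 + 391.45 + 2042.81 = 9589.50
Landed cost (B) = invoice 107960.27 + 9589.50 + duty 6073.42 = 123623.19
Difference = |121667.97 − 123623.19| = 1955.22

Supplier A is cheaper by AUD 1955.22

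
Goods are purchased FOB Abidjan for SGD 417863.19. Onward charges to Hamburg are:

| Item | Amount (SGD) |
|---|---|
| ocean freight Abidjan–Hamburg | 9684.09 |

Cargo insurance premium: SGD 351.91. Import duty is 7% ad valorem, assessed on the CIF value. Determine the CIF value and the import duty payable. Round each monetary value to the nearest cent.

CIF = FOB price + freight + insurance
CIF = 417863.19 + 9684.09 + 351.91 = 427899.19
Import duty = 427899.19 × 7% = 29952.94

CIF value: SGD 427899.19; import duty: SGD 29952.94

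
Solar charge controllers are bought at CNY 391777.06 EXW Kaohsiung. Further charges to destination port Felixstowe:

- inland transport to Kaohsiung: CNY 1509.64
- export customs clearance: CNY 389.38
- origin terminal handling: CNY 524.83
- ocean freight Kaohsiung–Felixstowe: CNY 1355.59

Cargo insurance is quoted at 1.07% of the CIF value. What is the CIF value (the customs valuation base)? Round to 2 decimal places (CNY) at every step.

Let C be the CIF value. C = EXW price + pre-shipment costs + freight + 1.07% × C
C − 1.07% × C = 391777.06 + 1509.64 + 389.38 + 524.83 + 1355.59
0.9893 × C = 395556.50
C = 395556.50 / 0.9893 = 399834.73
Insurance premium = 1.07% × 399834.73 = 4278.23

CIF value: CNY 399834.73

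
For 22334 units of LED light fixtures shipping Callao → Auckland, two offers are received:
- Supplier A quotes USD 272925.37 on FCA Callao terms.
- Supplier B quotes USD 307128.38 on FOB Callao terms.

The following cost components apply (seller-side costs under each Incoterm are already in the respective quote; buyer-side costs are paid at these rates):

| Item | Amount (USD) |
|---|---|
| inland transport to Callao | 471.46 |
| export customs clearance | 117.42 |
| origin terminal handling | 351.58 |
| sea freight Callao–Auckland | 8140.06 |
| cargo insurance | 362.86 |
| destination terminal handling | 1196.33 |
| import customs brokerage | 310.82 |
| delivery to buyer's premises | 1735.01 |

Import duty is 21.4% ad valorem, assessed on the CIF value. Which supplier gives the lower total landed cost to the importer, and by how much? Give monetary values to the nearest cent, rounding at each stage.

Supplier A is cheaper by USD 41095.64

Supplier A (FCA):
CIF value = FCA price + origin terminal + freight + insurance = 272925.37 + 351.58 + 8140.06 + 362.86 = 281779.87
Import duty = 281779.87 × 21.4% = 60300.89
Buyer bears (A): 351.58 + 8140.06 + 362.86 + 1196.33 + 310.82 + 1735.01 = 12096.66
Landed cost (A) = invoice 272925.37 + 12096.66 + duty 60300.89 = 345322.92
Supplier B (FOB):
CIF value = FOB price + freight + insurance = 307128.38 + 8140.06 + 362.86 = 315631.30
Import duty = 315631.30 × 21.4% = 67545.10
Buyer bears (B): 8140.06 + 362.86 + 1196.33 + 310.82 + 1735.01 = 11745.08
Landed cost (B) = invoice 307128.38 + 11745.08 + duty 67545.10 = 386418.56
Difference = |345322.92 − 386418.56| = 41095.64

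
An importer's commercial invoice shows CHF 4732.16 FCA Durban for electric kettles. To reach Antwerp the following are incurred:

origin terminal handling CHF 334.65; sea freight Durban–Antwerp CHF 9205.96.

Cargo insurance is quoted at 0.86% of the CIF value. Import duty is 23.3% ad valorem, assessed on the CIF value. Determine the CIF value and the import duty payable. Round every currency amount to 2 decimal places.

CIF value: CHF 14396.58; import duty: CHF 3354.40

Let C be the CIF value. C = FCA price + pre-shipment costs + freight + 0.86% × C
C − 0.86% × C = 4732.16 + 334.65 + 9205.96
0.9914 × C = 14272.77
C = 14272.77 / 0.9914 = 14396.58
Insurance premium = 0.86% × 14396.58 = 123.81
Import duty = 14396.58 × 23.3% = 3354.40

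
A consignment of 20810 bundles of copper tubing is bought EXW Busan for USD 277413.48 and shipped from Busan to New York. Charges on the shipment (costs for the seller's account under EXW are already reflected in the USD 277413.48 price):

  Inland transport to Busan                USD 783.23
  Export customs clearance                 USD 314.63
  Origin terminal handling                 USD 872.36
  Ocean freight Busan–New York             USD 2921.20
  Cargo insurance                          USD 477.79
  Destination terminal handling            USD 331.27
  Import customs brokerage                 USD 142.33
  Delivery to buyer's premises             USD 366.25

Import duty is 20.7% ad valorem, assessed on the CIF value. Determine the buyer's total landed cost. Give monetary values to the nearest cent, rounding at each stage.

Total landed cost: USD 342158.56

EXW: the seller makes goods available at their premises; the buyer bears all onward costs.
CIF value = EXW price + inland to port + export clearance + origin terminal + freight + insurance = 277413.48 + 783.23 + 314.63 + 872.36 + 2921.20 + 477.79 = 282782.69
Import duty = 282782.69 × 20.7% = 58536.02
Buyer bears: inland to port 783.23 + export clearance 314.63 + origin terminal 872.36 + freight 2921.20 + insurance 477.79 + destination terminal 331.27 + brokerage 142.33 + delivery 366.25 + duty 58536.02 = 64745.08
Landed cost = invoice 277413.48 + 64745.08 = 342158.56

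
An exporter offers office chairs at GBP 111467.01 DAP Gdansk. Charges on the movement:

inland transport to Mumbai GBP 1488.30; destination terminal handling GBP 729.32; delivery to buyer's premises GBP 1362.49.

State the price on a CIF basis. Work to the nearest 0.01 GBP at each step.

Not relevant to the conversion: inland to port — on the seller under both DAP and CIF; already in the DAP price and stays in the CIF price.
From DAP to CIF, the seller no longer bears: destination terminal, delivery.
CIF price = 111467.01 − 729.32 − 1362.49 = 109375.20

CIF price: GBP 109375.20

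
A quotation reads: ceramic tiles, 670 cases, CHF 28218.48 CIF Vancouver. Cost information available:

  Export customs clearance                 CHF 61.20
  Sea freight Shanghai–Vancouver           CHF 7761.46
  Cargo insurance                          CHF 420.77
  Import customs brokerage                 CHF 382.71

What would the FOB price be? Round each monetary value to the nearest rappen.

Not relevant to the conversion: export clearance — on the seller under both CIF and FOB; already in the CIF price and stays in the FOB price. brokerage — on the buyer under both terms; not part of either seller's price.
From CIF to FOB, the seller no longer bears: freight, insurance.
FOB price = 28218.48 − 7761.46 − 420.77 = 20036.25

FOB price: CHF 20036.25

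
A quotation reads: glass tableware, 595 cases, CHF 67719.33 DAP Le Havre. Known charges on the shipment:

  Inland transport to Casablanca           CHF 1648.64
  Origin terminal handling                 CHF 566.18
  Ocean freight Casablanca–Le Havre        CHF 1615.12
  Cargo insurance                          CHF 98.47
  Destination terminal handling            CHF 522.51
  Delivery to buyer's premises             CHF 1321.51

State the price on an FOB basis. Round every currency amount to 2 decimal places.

FOB price: CHF 64161.72

Not relevant to the conversion: inland to port, origin terminal — on the seller under both DAP and FOB; already in the DAP price and stays in the FOB price.
From DAP to FOB, the seller no longer bears: freight, insurance, destination terminal, delivery.
FOB price = 67719.33 − 1615.12 − 98.47 − 522.51 − 1321.51 = 64161.72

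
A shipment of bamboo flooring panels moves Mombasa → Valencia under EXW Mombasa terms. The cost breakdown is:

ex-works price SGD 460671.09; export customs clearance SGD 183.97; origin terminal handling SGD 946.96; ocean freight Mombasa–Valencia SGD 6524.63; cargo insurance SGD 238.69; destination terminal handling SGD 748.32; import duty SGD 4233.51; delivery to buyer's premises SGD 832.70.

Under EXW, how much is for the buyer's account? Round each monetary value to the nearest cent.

EXW: the seller makes goods available at their premises; the buyer bears all onward costs.
Seller's account: goods 460671.09 = 460671.09
Buyer's account: export clearance 183.97 + origin terminal 946.96 + freight 6524.63 + insurance 238.69 + destination terminal 748.32 + duty 4233.51 + delivery 832.70 = 13708.78

Buyer's account: SGD 13708.78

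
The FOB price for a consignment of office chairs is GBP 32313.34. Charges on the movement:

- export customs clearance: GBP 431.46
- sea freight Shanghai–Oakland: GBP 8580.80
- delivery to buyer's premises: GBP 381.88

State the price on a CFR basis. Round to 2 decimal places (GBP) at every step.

CFR price: GBP 40894.14

Not relevant to the conversion: export clearance — on the seller under both FOB and CFR; already in the FOB price and stays in the CFR price. delivery — on the buyer under both terms; not part of either seller's price.
From FOB to CFR, the seller additionally bears: freight.
CFR price = 32313.34 + 8580.80 = 40894.14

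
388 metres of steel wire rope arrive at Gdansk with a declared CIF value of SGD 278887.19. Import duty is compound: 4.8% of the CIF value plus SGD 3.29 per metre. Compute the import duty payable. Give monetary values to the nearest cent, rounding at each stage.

Ad valorem component: 278887.19 × 4.8% = 13386.59
Specific component: 388 × 3.29 = 1276.52
Import duty = 13386.59 + 1276.52 = 14663.11

Import duty: SGD 14663.11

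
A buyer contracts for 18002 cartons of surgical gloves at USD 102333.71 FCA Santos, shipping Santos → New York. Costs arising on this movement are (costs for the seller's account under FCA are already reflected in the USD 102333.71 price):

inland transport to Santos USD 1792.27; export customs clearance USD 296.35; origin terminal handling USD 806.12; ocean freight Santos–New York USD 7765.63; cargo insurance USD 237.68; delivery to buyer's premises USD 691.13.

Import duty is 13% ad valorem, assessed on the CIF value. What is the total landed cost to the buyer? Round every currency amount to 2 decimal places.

Total landed cost: USD 126282.88

FCA: the seller delivers export-cleared goods to the carrier; the buyer bears costs from that point.
Already in the invoice (seller's account under FCA): inland to port, export clearance — exclude.
CIF value = FCA price + origin terminal + freight + insurance = 102333.71 + 806.12 + 7765.63 + 237.68 = 111143.14
Import duty = 111143.14 × 13% = 14448.61
Buyer bears: origin terminal 806.12 + freight 7765.63 + insurance 237.68 + delivery 691.13 + duty 14448.61 = 23949.17
Landed cost = invoice 102333.71 + 23949.17 = 126282.88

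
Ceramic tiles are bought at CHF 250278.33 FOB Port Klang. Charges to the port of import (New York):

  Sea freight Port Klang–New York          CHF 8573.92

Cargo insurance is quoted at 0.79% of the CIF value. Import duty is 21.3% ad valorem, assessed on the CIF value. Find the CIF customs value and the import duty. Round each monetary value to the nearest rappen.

Let C be the CIF value. C = FOB price + freight + 0.79% × C
C − 0.79% × C = 250278.33 + 8573.92
0.9921 × C = 258852.25
C = 258852.25 / 0.9921 = 260913.47
Insurance premium = 0.79% × 260913.47 = 2061.22
Import duty = 260913.47 × 21.3% = 55574.57

CIF value: CHF 260913.47; import duty: CHF 55574.57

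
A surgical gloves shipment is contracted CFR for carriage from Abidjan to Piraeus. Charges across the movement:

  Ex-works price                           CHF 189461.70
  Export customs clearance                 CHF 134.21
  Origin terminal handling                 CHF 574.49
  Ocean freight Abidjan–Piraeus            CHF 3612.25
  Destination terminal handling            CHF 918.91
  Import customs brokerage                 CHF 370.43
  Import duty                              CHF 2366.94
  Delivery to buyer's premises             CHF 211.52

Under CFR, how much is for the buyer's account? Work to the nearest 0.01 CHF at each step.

CFR: the seller pays costs through ocean freight to the destination port, but not insurance.
Seller's account: goods 189461.70 + export clearance 134.21 + origin terminal 574.49 + freight 3612.25 = 193782.65
Buyer's account: destination terminal 918.91 + brokerage 370.43 + duty 2366.94 + delivery 211.52 = 3867.80

Buyer's account: CHF 3867.80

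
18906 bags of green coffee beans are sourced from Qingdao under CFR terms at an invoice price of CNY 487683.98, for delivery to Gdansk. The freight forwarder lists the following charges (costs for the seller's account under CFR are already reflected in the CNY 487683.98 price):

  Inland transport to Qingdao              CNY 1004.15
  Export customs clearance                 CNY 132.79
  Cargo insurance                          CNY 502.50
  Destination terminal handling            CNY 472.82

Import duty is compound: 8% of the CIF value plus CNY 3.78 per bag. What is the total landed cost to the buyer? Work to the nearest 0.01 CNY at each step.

Total landed cost: CNY 599178.90

CFR: the seller pays costs through ocean freight to the destination port, but not insurance.
Already in the invoice (seller's account under CFR): inland to port, export clearance — exclude.
CIF value = CFR price + insurance = 487683.98 + 502.50 = 488186.48
Ad valorem component: 488186.48 × 8% = 39054.92
Specific component: 18906 × 3.78 = 71464.68
Import duty = 39054.92 + 71464.68 = 110519.60
Buyer bears: insurance 502.50 + destination terminal 472.82 + duty 110519.60 = 111494.92
Landed cost = invoice 487683.98 + 111494.92 = 599178.90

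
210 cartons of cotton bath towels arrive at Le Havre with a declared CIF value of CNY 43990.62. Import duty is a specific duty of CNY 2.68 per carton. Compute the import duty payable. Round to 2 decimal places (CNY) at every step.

Import duty = 210 × 2.68 = 562.80

Import duty: CNY 562.80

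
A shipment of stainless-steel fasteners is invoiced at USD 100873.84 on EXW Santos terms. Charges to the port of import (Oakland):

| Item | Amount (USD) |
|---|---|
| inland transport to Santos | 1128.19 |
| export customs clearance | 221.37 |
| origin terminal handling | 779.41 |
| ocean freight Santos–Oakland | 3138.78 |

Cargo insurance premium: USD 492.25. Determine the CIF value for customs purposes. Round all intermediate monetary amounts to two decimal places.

CIF value: USD 106633.84

CIF = EXW price + pre-shipment costs + freight + insurance
CIF = 100873.84 + 1128.19 + 221.37 + 779.41 + 3138.78 + 492.25 = 106633.84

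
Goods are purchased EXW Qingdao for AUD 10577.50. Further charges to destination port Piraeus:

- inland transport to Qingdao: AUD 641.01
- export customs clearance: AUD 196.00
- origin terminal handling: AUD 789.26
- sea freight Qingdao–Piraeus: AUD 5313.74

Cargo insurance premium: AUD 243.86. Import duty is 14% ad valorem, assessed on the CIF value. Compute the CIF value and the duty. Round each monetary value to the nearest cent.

CIF value: AUD 17761.37; import duty: AUD 2486.59

CIF = EXW price + pre-shipment costs + freight + insurance
CIF = 10577.50 + 641.01 + 196.00 + 789.26 + 5313.74 + 243.86 = 17761.37
Import duty = 17761.37 × 14% = 2486.59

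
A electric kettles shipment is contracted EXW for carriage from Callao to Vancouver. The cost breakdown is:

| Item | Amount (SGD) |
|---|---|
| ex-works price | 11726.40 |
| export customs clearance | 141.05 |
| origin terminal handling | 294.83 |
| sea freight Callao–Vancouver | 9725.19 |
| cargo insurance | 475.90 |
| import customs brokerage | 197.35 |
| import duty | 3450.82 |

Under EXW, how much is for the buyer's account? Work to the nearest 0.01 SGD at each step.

EXW: the seller makes goods available at their premises; the buyer bears all onward costs.
Seller's account: goods 11726.40 = 11726.40
Buyer's account: export clearance 141.05 + origin terminal 294.83 + freight 9725.19 + insurance 475.90 + brokerage 197.35 + duty 3450.82 = 14285.14

Buyer's account: SGD 14285.14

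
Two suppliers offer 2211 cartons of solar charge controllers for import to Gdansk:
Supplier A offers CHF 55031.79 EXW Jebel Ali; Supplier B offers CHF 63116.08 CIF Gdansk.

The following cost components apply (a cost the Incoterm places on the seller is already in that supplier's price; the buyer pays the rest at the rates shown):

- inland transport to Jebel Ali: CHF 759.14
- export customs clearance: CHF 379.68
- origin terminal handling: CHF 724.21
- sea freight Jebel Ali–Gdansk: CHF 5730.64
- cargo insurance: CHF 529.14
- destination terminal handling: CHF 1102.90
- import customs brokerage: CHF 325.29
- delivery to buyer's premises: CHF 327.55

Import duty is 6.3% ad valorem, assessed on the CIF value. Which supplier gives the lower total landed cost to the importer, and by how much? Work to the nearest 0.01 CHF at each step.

Supplier B is cheaper by CHF 40.95

Supplier A (EXW):
CIF value = EXW price + inland to port + export clearance + origin terminal + freight + insurance = 55031.79 + 759.14 + 379.68 + 724.21 + 5730.64 + 529.14 = 63154.60
Import duty = 63154.60 × 6.3% = 3978.74
Buyer bears (A): 759.14 + 379.68 + 724.21 + 5730.64 + 529.14 + 1102.90 + 325.29 + 327.55 = 9878.55
Landed cost (A) = invoice 55031.79 + 9878.55 + duty 3978.74 = 68889.08
Supplier B (CIF):
The CIF price already equals the CIF value: 63116.08
Import duty = 63116.08 × 6.3% = 3976.31
Buyer bears (B): 1102.90 + 325.29 + 327.55 = 1755.74
Landed cost (B) = invoice 63116.08 + 1755.74 + duty 3976.31 = 68848.13
Difference = |68889.08 − 68848.13| = 40.95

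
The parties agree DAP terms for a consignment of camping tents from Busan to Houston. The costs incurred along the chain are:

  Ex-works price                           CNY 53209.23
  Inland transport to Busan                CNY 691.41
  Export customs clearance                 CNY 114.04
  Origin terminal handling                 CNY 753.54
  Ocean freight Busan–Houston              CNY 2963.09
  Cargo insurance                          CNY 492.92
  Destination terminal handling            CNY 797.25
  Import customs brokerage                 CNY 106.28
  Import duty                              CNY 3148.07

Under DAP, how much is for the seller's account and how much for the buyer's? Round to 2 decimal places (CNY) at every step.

DAP: the seller bears all costs to the named destination except import duty and clearance.
Seller's account: goods 53209.23 + inland to port 691.41 + export clearance 114.04 + origin terminal 753.54 + freight 2963.09 + insurance 492.92 + destination terminal 797.25 = 59021.48
Buyer's account: brokerage 106.28 + duty 3148.07 = 3254.35

Seller: CNY 59021.48; buyer: CNY 3254.35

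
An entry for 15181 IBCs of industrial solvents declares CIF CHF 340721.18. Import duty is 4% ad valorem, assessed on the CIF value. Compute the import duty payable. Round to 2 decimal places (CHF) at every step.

Import duty = 340721.18 × 4% = 13628.85

Import duty: CHF 13628.85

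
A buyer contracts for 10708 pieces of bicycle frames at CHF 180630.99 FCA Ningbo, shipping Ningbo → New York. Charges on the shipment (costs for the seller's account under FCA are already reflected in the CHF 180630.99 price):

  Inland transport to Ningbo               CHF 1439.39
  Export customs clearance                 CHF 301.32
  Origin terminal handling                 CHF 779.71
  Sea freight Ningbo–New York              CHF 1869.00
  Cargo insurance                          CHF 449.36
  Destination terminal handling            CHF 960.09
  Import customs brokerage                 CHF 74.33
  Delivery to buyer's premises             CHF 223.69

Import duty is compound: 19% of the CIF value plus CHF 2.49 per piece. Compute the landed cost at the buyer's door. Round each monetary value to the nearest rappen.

FCA: the seller delivers export-cleared goods to the carrier; the buyer bears costs from that point.
Already in the invoice (seller's account under FCA): inland to port, export clearance — exclude.
CIF value = FCA price + origin terminal + freight + insurance = 180630.99 + 779.71 + 1869.00 + 449.36 = 183729.06
Ad valorem component: 183729.06 × 19% = 34908.52
Specific component: 10708 × 2.49 = 26662.92
Import duty = 34908.52 + 26662.92 = 61571.44
Buyer bears: origin terminal 779.71 + freight 1869.00 + insurance 449.36 + destination terminal 960.09 + brokerage 74.33 + delivery 223.69 + duty 61571.44 = 65927.62
Landed cost = invoice 180630.99 + 65927.62 = 246558.61

Total landed cost: CHF 246558.61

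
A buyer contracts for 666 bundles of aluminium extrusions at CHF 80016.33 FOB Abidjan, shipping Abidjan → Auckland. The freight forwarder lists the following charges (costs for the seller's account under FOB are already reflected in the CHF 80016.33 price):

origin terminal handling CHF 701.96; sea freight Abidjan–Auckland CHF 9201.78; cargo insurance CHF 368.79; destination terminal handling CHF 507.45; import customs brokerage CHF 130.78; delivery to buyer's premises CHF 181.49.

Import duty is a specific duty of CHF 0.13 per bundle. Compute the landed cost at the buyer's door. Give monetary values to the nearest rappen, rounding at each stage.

FOB: the seller bears costs until goods are on board at the origin port; the buyer bears freight, insurance and all costs thereafter.
Already in the invoice (seller's account under FOB): origin terminal — exclude.
CIF value = FOB price + freight + insurance = 80016.33 + 9201.78 + 368.79 = 89586.90
Import duty = 666 × 0.13 = 86.58
Buyer bears: freight 9201.78 + insurance 368.79 + destination terminal 507.45 + brokerage 130.78 + delivery 181.49 + duty 86.58 = 10476.87
Landed cost = invoice 80016.33 + 10476.87 = 90493.20

Total landed cost: CHF 90493.20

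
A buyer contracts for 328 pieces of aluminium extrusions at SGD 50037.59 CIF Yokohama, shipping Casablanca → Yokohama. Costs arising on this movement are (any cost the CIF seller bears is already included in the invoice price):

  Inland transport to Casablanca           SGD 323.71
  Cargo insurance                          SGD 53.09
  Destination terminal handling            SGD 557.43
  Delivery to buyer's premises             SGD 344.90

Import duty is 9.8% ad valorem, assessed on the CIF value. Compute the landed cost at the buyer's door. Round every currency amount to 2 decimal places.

Total landed cost: SGD 55843.60

CIF: the seller pays costs through ocean freight and marine insurance to the destination port.
Already in the invoice (seller's account under CIF): inland to port, insurance — exclude.
The CIF price already equals the CIF value: 50037.59
Import duty = 50037.59 × 9.8% = 4903.68
Buyer bears: destination terminal 557.43 + delivery 344.90 + duty 4903.68 = 5806.01
Landed cost = invoice 50037.59 + 5806.01 = 55843.60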